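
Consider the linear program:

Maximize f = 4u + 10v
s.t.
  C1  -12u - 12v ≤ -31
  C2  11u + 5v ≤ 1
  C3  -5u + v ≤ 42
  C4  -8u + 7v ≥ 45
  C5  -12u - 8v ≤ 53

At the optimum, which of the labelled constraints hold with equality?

C2 and C3

Vertices and f = 4u + 10v:
  (-143/72, 329/72) → f = 151/4
  (-473/72, 659/72) → f = 261/4
  (-209/36, 467/36) → f = 213/2

The maximum is at (-209/36, 467/36). Substituting into each constraint, equality holds for C2 and C3; the remaining constraints have slack.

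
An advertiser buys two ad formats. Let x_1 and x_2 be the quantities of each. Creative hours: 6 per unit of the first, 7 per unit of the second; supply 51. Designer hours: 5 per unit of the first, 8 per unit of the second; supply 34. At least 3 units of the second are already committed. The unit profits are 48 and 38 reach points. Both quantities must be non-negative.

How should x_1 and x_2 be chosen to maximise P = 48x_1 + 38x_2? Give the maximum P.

x_1 = 2, x_2 = 3, maximum P = 210

Extreme points and P = 48x_1 + 38x_2:
  (0, 17/4) → P = 323/2
  (0, 3) → P = 114
  (2, 3) → P = 210

The binding constraints are 5x_1 + 8x_2 = 34 and x_2 = 3.
Solving simultaneously gives x_1 = 2, x_2 = 3.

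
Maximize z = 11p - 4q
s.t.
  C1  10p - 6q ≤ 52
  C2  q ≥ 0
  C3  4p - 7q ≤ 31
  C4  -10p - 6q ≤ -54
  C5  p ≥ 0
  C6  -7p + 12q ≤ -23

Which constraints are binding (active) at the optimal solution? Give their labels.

C1 and C6

Vertices and z = 11p - 4q:
  (53/10, 1/6) → z = 1729/30
  (81/13, 67/39) → z = 185/3
  (131/27, 74/81) → z = 4027/81

The maximum is at (81/13, 67/39). Substituting into each constraint, equality holds for C1 and C6; the remaining constraints have slack.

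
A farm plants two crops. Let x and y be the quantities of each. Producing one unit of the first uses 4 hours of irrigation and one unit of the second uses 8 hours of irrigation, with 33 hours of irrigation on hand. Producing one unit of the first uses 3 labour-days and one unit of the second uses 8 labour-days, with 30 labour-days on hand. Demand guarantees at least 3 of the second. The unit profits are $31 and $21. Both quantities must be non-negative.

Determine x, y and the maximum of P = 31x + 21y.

Vertices and P = 31x + 21y:
  (0, 15/4) → P = 315/4
  (0, 3) → P = 63
  (2, 3) → P = 125

x = 2, y = 3, maximum P = 125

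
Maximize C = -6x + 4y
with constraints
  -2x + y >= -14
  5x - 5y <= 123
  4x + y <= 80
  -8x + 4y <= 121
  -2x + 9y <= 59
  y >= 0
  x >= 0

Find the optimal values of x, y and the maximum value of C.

x = 0, y = 59/9, maximum C = 236/9

Vertices and C = -6x + 4y:
  (185/16, 73/8) → C = -263/8
  (7, 0) → C = -42
  (0, 59/9) → C = 236/9
  (0, 0) → C = 0

The binding constraints are -2x + 9y = 59 and x = 0.
Solving simultaneously gives x = 0, y = 59/9.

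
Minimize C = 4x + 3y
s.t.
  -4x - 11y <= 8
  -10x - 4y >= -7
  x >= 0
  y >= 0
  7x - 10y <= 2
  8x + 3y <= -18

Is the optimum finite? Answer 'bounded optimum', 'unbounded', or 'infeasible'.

infeasible

The boundaries -4x - 11y = 8 and 8x + 3y = -18 meet at (-87/38, 2/19), but that point violates x ≥ 0. Every candidate vertex is excluded by some other constraint, so the feasible region is empty.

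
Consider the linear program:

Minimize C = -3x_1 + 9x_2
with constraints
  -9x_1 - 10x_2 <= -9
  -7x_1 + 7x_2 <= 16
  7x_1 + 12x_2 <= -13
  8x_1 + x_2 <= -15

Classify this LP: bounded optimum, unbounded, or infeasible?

The boundaries -9x_1 - 10x_2 = -9 and 7x_1 + 12x_2 = -13 meet at (119/19, -90/19), but that point violates 8x_1 + x_2 ≤ -15. Every candidate vertex is excluded by some other constraint, so the feasible region is empty.

infeasible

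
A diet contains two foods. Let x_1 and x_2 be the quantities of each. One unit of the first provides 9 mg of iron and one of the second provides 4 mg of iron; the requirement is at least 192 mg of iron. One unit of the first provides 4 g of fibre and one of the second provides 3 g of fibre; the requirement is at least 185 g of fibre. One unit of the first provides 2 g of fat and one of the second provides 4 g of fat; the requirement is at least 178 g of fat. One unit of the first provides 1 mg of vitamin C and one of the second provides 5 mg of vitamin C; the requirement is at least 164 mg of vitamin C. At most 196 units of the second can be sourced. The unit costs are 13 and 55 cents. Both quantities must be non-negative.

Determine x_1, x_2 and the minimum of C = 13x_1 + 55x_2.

Corner points and C = 13x_1 + 55x_2:
  (0, 185/3) → C = 10175/3
  (0, 196) → C = 10780
  (164, 0) → C = 2132
  (103/5, 171/5) → C = 10744/5
  (39, 25) → C = 1882
The feasible region is unbounded (it extends along (1, 0)), but C strictly increases along every unbounded feasible direction, so there is no improving ray and the minimum is attained at a vertex.

x_1 = 39, x_2 = 25, minimum C = 1882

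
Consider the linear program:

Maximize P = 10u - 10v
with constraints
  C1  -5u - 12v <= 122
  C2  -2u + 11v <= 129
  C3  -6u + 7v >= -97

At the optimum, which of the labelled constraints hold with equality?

C2 and C3

Feasible corners and P = 10u - 10v:
  (-2890/79, 401/79) → P = -32910/79
  (310/107, -1217/107) → P = 15270/107
  (985/26, 242/13) → P = 2505/13

The maximum is at (985/26, 242/13). Substituting into each constraint, equality holds for C2 and C3; the remaining constraints have slack.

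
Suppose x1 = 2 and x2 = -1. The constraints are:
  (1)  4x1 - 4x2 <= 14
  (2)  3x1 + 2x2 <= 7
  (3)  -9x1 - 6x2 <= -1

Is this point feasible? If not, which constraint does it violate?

(1): 12 ≤ 14 ✓
(2): 4 ≤ 7 ✓
(3): -12 ≤ -1 ✓

feasible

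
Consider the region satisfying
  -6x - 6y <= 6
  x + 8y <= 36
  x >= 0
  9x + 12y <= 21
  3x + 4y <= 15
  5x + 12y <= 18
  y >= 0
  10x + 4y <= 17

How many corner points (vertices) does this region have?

5

Pairwise boundary intersections that survive every other constraint:
  (0, 3/2)
  (0, 0)
  (3/4, 19/16)
  (10/7, 19/28)
  (17/10, 0)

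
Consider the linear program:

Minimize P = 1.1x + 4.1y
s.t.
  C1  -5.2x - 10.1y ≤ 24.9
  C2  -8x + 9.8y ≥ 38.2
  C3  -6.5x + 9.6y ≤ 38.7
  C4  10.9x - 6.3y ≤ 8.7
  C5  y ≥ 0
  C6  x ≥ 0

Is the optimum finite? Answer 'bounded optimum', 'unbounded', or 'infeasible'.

Extreme points and P = 1.1x + 4.1y:
  (627/655, 613/131) → P = 66281/3275
  (0, 191/49) → P = 7831/490
  (0, 4.03125) → P = 16.528125
The feasible region has finitely many vertices and no improving ray; the minimum is 7831/490 at (0, 191/49).

bounded optimum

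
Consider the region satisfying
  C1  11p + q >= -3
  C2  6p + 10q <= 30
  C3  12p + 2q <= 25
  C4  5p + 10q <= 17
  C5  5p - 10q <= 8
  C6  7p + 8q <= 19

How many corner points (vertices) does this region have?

5

The feasible vertices (each the meet of two boundaries and inside every other half-plane) are:
  (-47/105, 202/105)
  (-22/115, -103/115)
  (133/65, 29/130)
  (81/41, 53/82)
  (9/5, 4/5)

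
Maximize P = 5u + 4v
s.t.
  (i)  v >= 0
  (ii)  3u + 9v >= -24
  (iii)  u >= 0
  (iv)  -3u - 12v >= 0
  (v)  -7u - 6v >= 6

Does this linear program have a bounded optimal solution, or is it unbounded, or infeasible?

The boundaries v = 0 and 3u + 9v = -24 meet at (-8, 0), but that point violates u ≥ 0. Every candidate vertex is excluded by some other constraint, so the feasible region is empty.

infeasible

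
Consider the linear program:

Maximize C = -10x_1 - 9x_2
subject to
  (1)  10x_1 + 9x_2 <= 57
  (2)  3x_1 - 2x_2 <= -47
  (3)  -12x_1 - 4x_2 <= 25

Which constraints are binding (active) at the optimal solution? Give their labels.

Extreme points and C = -10x_1 - 9x_2:
  (-309/47, 641/47) → C = -57
  (-453/68, 467/34) → C = -57
  (-119/18, 163/12) → C = -2021/36

The maximum is at (-119/18, 163/12). Substituting into each constraint, equality holds for (2) and (3); the remaining constraints have slack.

(2) and (3)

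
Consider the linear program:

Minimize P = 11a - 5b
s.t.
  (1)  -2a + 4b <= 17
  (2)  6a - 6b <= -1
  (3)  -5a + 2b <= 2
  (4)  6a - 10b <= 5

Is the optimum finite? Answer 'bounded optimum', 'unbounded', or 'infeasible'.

Vertices and P = 11a - 5b:
  (49/6, 25/3) → P = 289/6
  (13/8, 81/16) → P = -119/16
  (-5/9, -7/18) → P = -25/6
The feasible region has finitely many vertices and no improving ray; the minimum is -119/16 at (13/8, 81/16).

bounded optimum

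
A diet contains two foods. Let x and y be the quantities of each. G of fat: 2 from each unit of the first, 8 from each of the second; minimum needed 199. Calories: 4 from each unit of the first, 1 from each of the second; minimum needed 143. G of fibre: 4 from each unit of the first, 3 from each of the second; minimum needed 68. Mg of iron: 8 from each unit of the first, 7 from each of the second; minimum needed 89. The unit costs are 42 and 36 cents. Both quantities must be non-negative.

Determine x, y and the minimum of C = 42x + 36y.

x = 63/2, y = 17, minimum C = 1935

Feasible corners and C = 42x + 36y:
  (0, 143) → C = 5148
  (199/2, 0) → C = 4179
  (63/2, 17) → C = 1935
The feasible region is unbounded (it extends along (0, 1), (1, 0)), but C strictly increases along every unbounded feasible direction, so there is no improving ray and the minimum is attained at a vertex.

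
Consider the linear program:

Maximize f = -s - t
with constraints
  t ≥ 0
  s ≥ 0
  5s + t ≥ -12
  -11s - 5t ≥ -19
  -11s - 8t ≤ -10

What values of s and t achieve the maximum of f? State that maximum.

Feasible corners and f = -s - t:
  (19/11, 0) → f = -19/11
  (10/11, 0) → f = -10/11
  (0, 19/5) → f = -19/5
  (0, 5/4) → f = -5/4

s = 10/11, t = 0, maximum f = -10/11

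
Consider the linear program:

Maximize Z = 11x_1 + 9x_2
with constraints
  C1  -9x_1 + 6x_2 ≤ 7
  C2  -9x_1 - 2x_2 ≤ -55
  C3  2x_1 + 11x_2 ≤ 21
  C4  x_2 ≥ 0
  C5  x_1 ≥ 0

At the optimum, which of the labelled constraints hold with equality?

C3 and C4

Vertices and Z = 11x_1 + 9x_2:
  (563/95, 79/95) → Z = 6904/95
  (55/9, 0) → Z = 605/9
  (21/2, 0) → Z = 231/2

The maximum is at (21/2, 0). Substituting into each constraint, equality holds for C3 and C4; the remaining constraints have slack.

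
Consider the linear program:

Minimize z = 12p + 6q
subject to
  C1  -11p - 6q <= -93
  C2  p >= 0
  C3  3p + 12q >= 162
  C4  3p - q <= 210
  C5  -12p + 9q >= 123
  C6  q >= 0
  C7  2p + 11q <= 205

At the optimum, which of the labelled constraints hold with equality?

C1 and C2

Extreme points and z = 12p + 6q:
  (0, 31/2) → z = 93
  (11/19, 823/57) → z = 1778/19
  (0, 205/11) → z = 1230/11
  (82/25, 451/25) → z = 738/5

The minimum is at (0, 31/2). Substituting into each constraint, equality holds for C1 and C2; the remaining constraints have slack.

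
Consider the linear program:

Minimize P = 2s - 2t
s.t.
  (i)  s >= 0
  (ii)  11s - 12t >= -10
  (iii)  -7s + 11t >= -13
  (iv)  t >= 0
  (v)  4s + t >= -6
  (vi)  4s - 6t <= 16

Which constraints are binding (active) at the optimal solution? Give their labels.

(i) and (ii)

Extreme points and P = 2s - 2t:
  (0, 5/6) → P = -5/3
  (0, 0) → P = 0
  (13/7, 0) → P = 26/7
  (49, 30) → P = 38
The feasible region is unbounded (it extends along (3, 2), (12, 11)), but P strictly increases along every unbounded feasible direction, so there is no improving ray and the minimum is attained at a vertex.

The minimum is at (0, 5/6). Substituting into each constraint, equality holds for (i) and (ii); the remaining constraints have slack.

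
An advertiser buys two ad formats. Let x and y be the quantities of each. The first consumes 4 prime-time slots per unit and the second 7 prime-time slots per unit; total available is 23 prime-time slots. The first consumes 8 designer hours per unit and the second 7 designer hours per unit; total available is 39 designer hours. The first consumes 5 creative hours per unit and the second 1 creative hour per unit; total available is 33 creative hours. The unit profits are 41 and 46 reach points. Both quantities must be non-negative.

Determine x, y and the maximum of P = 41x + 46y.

x = 4, y = 1, maximum P = 210

Vertices and P = 41x + 46y:
  (0, 0) → P = 0
  (0, 23/7) → P = 1058/7
  (39/8, 0) → P = 1599/8
  (4, 1) → P = 210

At the optimal vertex, 4x + 7y = 23 and 8x + 7y = 39.
Solving simultaneously gives x = 4, y = 1.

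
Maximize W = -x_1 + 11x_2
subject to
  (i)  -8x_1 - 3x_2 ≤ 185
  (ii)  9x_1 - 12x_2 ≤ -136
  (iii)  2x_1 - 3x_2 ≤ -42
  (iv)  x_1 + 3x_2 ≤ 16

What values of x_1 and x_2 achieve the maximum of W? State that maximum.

Vertices and W = -x_1 + 11x_2:
  (-227/10, -17/15) → W = 307/30
  (-201/7, 313/21) → W = 578/3
  (-26/3, 74/9) → W = 892/9

x_1 = -201/7, x_2 = 313/21, maximum W = 578/3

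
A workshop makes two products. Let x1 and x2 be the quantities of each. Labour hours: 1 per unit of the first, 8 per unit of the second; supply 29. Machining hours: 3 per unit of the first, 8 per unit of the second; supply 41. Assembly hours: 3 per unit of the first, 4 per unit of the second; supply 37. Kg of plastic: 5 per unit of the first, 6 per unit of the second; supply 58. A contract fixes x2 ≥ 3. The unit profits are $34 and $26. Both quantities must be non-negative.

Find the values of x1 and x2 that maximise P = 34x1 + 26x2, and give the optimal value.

x1 = 5, x2 = 3, maximum P = 248

At the optimal vertex, x1 + 8x2 = 29 and x2 = 3.
Solving simultaneously gives x1 = 5, x2 = 3.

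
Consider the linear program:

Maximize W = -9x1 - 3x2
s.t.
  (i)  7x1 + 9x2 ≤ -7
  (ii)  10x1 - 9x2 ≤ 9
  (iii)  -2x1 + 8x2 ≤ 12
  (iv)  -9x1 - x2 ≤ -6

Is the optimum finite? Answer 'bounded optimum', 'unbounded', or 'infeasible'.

The boundaries 7x1 + 9x2 = -7 and 10x1 - 9x2 = 9 meet at (2/17, -133/153), but that point violates -9x1 - x2 ≤ -6. Every candidate vertex is excluded by some other constraint, so the feasible region is empty.

infeasible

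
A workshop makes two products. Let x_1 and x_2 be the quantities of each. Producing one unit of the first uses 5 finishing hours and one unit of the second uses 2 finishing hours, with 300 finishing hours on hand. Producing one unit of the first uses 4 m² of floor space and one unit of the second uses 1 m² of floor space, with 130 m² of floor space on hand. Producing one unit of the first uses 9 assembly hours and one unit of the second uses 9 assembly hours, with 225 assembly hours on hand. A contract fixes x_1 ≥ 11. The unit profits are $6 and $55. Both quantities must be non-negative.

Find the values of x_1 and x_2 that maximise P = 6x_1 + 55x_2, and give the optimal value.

x_1 = 11, x_2 = 14, maximum P = 836

Corner points and P = 6x_1 + 55x_2:
  (25, 0) → P = 150
  (11, 0) → P = 66
  (11, 14) → P = 836

The optimum lies where 9x_1 + 9x_2 = 225 and x_1 = 11.
Solving simultaneously gives x_1 = 11, x_2 = 14.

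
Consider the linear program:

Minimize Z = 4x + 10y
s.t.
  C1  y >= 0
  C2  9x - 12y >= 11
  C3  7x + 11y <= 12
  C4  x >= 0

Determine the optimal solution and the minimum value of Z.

Vertices and Z = 4x + 10y:
  (11/9, 0) → Z = 44/9
  (12/7, 0) → Z = 48/7
  (265/183, 31/183) → Z = 1370/183

x = 11/9, y = 0, minimum Z = 44/9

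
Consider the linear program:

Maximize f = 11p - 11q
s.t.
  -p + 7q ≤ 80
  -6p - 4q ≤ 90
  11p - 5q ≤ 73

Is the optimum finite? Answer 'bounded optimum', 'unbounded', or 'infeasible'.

bounded optimum

Corner points and f = 11p - 11q:
  (-475/23, 195/23) → f = -7370/23
  (911/72, 953/72) → f = -77/12
  (-79/37, -714/37) → f = 6985/37
The feasible region has finitely many vertices and no improving ray; the maximum is 6985/37 at (-79/37, -714/37).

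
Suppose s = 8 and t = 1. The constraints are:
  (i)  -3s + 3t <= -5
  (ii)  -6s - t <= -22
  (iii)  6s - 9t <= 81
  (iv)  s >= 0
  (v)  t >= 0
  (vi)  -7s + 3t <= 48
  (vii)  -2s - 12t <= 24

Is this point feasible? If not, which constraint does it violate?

(i): -21 ≤ -5 ✓
(ii): -49 ≤ -22 ✓
(iii): 39 ≤ 81 ✓
(iv): 8 ≥ 0 ✓
(v): 1 ≥ 0 ✓
(vi): -53 ≤ 48 ✓
(vii): -28 ≤ 24 ✓

feasible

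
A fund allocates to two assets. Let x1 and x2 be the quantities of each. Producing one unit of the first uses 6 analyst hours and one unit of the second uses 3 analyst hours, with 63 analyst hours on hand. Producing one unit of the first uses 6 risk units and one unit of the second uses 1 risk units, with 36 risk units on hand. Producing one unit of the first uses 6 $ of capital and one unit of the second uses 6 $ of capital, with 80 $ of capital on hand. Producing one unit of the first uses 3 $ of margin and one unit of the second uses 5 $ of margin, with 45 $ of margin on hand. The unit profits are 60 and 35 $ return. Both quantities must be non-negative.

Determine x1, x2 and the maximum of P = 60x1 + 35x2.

x1 = 5, x2 = 6, maximum P = 510

Vertices and P = 60x1 + 35x2:
  (0, 0) → P = 0
  (0, 9) → P = 315
  (6, 0) → P = 360
  (5, 6) → P = 510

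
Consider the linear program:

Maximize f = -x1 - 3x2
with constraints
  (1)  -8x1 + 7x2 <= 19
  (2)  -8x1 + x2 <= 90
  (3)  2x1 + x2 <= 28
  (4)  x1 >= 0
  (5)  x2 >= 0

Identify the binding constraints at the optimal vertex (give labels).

Vertices and f = -x1 - 3x2:
  (177/22, 131/11) → f = -963/22
  (0, 19/7) → f = -57/7
  (14, 0) → f = -14
  (0, 0) → f = 0

The maximum is at (0, 0). Substituting into each constraint, equality holds for (4) and (5); the remaining constraints have slack.

(4) and (5)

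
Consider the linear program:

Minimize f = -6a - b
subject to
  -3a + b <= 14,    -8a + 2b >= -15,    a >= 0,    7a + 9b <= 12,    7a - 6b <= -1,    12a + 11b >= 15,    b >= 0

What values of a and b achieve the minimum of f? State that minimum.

a = 3/5, b = 13/15, minimum f = -67/15

Feasible corners and f = -6a - b:
  (3/5, 13/15) → f = -67/15
  (3/31, 39/31) → f = -57/31
  (79/149, 117/149) → f = -591/149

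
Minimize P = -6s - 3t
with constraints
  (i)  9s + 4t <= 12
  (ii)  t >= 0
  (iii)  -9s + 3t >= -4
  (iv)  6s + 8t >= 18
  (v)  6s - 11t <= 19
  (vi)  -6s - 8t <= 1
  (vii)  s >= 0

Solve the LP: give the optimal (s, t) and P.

s = 0, t = 3, minimum P = -9

Extreme points and P = -6s - 3t:
  (1/2, 15/8) → P = -69/8
  (0, 3) → P = -9
  (0, 9/4) → P = -27/4

The optimum lies where 9s + 4t = 12 and s = 0.
Solving simultaneously gives s = 0, t = 3.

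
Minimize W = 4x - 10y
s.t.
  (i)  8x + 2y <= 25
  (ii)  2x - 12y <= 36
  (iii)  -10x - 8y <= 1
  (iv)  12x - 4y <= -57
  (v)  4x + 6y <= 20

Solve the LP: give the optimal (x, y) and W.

x = -83/14, y = 51/7, minimum W = -676/7

Corner points and W = 4x - 10y:
  (-115/34, 279/68) → W = -1855/34
  (-83/14, 51/7) → W = -676/7
  (-131/44, 117/22) → W = -716/11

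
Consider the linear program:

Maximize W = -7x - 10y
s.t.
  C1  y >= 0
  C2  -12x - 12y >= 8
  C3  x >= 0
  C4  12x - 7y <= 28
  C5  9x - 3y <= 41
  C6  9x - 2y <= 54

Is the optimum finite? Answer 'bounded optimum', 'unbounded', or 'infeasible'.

infeasible

The boundaries y = 0 and -12x - 12y = 8 meet at (-2/3, 0), but that point violates x ≥ 0. Every candidate vertex is excluded by some other constraint, so the feasible region is empty.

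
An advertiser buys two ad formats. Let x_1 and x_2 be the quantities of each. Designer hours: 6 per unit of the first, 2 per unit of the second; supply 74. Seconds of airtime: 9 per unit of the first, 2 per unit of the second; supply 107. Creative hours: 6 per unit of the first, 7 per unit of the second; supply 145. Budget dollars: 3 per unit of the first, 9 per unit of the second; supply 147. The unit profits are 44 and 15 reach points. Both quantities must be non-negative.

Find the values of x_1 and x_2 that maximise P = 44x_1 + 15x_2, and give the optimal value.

x_1 = 31/4, x_2 = 55/4, maximum P = 2189/4

Extreme points and P = 44x_1 + 15x_2:
  (0, 0) → P = 0
  (0, 49/3) → P = 245
  (107/9, 0) → P = 4708/9
  (11, 4) → P = 544
  (31/4, 55/4) → P = 2189/4

The binding constraints are 6x_1 + 2x_2 = 74 and 3x_1 + 9x_2 = 147.
Solving simultaneously gives x_1 = 31/4, x_2 = 55/4.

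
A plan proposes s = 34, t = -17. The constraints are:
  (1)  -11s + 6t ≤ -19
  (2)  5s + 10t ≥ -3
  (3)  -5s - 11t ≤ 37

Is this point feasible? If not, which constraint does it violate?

(1): -476 ≤ -19 ✓
(2): 0 ≥ -3 ✓
(3): 17 ≤ 37 ✓

feasible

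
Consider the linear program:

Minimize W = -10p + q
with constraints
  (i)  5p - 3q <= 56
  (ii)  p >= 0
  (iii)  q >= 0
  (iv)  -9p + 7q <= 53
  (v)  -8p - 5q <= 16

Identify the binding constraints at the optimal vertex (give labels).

(i) and (iv)

Vertices and W = -10p + q:
  (56/5, 0) → W = -112
  (551/8, 769/8) → W = -4741/8
  (0, 0) → W = 0
  (0, 53/7) → W = 53/7

The minimum is at (551/8, 769/8). Substituting into each constraint, equality holds for (i) and (iv); the remaining constraints have slack.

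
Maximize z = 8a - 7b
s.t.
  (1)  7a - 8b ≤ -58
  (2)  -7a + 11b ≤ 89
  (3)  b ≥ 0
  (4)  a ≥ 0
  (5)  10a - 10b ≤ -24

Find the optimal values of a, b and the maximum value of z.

The binding constraints are 7a - 8b = -58 and -7a + 11b = 89.
Solving simultaneously gives a = 74/21, b = 31/3.

a = 74/21, b = 31/3, maximum z = -309/7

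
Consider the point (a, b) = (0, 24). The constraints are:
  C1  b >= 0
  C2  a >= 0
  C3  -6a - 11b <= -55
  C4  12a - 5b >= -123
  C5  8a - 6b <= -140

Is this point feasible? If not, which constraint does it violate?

C1: 24 ≥ 0 ✓
C2: 0 ≥ 0 ✓
C3: -264 ≤ -55 ✓
C4: -120 ≥ -123 ✓
C5: -144 ≤ -140 ✓

feasible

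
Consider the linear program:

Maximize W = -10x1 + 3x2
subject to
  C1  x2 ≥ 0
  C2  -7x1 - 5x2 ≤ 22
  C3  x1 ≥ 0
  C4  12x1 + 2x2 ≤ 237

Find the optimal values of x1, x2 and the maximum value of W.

x1 = 0, x2 = 237/2, maximum W = 711/2

Feasible corners and W = -10x1 + 3x2:
  (0, 0) → W = 0
  (79/4, 0) → W = -395/2
  (0, 237/2) → W = 711/2

The binding constraints are x1 = 0 and 12x1 + 2x2 = 237.
Solving simultaneously gives x1 = 0, x2 = 237/2.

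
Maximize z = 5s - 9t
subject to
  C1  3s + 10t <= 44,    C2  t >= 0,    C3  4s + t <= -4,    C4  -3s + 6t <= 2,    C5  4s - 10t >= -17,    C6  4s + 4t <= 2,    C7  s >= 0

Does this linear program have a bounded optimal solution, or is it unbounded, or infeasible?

The boundaries t = 0 and 4s + 4t = 2 meet at (1/2, 0), but that point violates 4s + t ≤ -4. Every candidate vertex is excluded by some other constraint, so the feasible region is empty.

infeasible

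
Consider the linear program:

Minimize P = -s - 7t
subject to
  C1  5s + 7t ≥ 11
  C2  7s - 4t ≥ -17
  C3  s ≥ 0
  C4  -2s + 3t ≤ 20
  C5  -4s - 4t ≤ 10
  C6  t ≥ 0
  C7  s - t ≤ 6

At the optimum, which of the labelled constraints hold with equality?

Vertices and P = -s - 7t:
  (0, 11/7) → P = -11
  (11/5, 0) → P = -11/5
  (0, 17/4) → P = -119/4
  (29/13, 106/13) → P = -771/13
  (38, 32) → P = -262
  (6, 0) → P = -6

The minimum is at (38, 32). Substituting into each constraint, equality holds for C4 and C7; the remaining constraints have slack.

C4 and C7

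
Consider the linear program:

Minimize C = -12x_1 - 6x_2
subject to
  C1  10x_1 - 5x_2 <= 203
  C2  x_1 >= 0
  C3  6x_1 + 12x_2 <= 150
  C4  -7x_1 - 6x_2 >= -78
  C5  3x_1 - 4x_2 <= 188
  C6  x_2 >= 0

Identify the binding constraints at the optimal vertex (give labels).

Feasible corners and C = -12x_1 - 6x_2:
  (0, 25/2) → C = -75
  (0, 0) → C = 0
  (3/4, 97/8) → C = -327/4
  (78/7, 0) → C = -936/7

The minimum is at (78/7, 0). Substituting into each constraint, equality holds for C4 and C6; the remaining constraints have slack.

C4 and C6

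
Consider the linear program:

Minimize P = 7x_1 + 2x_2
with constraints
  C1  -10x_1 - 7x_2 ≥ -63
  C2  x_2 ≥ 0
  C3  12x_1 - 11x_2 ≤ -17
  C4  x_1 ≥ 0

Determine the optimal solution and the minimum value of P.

Corner points and P = 7x_1 + 2x_2:
  (287/97, 463/97) → P = 2935/97
  (0, 9) → P = 18
  (0, 17/11) → P = 34/11

The binding constraints are 12x_1 - 11x_2 = -17 and x_1 = 0.
Solving simultaneously gives x_1 = 0, x_2 = 17/11.

x_1 = 0, x_2 = 17/11, minimum P = 34/11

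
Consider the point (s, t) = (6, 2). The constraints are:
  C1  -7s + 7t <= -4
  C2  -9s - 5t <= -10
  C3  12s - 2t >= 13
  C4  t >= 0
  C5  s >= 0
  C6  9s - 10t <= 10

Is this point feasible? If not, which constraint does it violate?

not feasible — violates C6

Constraint C6: 9s - 10t = 34, which is not ≤ 10. All other constraints are satisfied.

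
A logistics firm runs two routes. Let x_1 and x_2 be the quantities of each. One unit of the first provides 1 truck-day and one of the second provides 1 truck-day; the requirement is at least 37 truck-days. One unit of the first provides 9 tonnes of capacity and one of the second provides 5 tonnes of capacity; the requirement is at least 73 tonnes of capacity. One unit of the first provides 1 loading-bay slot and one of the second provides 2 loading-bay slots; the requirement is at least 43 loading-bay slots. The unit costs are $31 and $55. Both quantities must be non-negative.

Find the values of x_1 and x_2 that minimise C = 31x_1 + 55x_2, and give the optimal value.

Feasible corners and C = 31x_1 + 55x_2:
  (0, 37) → C = 2035
  (43, 0) → C = 1333
  (31, 6) → C = 1291
The feasible region is unbounded (it extends along (0, 1), (1, 0)), but C strictly increases along every unbounded feasible direction, so there is no improving ray and the minimum is attained at a vertex.

The binding constraints are x_1 + x_2 = 37 and x_1 + 2x_2 = 43.
Solving simultaneously gives x_1 = 31, x_2 = 6.

x_1 = 31, x_2 = 6, minimum C = 1291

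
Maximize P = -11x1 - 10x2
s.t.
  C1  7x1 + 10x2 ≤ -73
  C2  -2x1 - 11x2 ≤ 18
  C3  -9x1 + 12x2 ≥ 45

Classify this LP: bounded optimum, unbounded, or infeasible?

From the feasible point (-623/57, 20/57), moving in the direction (-11, 2) keeps every constraint satisfied while P increases without bound.

unbounded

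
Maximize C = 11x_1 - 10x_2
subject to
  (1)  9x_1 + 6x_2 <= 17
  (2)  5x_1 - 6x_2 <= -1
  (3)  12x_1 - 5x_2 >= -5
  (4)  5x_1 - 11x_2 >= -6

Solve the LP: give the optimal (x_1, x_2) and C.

Vertices and C = 11x_1 - 10x_2:
  (-25/47, -13/47) → C = -145/47
  (1, 1) → C = 1
  (-25/107, 47/107) → C = -745/107

The binding constraints are 5x_1 - 6x_2 = -1 and 5x_1 - 11x_2 = -6.
Solving simultaneously gives x_1 = 1, x_2 = 1.

x_1 = 1, x_2 = 1, maximum C = 1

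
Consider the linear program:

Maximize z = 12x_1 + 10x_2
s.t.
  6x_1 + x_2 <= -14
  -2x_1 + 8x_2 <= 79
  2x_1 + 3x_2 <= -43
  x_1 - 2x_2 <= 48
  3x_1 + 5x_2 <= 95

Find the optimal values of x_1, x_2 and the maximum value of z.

x_1 = 1/16, x_2 = -115/8, maximum z = -143

The feasible region is unbounded (it extends along (-2, -1), (-4, -1)), but z strictly decreases along every unbounded feasible direction, so there is no improving ray and the maximum is attained at a vertex.

At the optimal vertex, 6x_1 + x_2 = -14 and 2x_1 + 3x_2 = -43.
Solving simultaneously gives x_1 = 1/16, x_2 = -115/8.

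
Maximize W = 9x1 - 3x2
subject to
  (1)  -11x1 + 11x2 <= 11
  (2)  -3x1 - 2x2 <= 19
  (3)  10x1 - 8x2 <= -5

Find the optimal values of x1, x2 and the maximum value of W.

Extreme points and W = 9x1 - 3x2:
  (-21/5, -16/5) → W = -141/5
  (3/2, 5/2) → W = 6
  (-81/22, -175/44) → W = -933/44

The optimum lies where -11x1 + 11x2 = 11 and 10x1 - 8x2 = -5.
Solving simultaneously gives x1 = 3/2, x2 = 5/2.

x1 = 3/2, x2 = 5/2, maximum W = 6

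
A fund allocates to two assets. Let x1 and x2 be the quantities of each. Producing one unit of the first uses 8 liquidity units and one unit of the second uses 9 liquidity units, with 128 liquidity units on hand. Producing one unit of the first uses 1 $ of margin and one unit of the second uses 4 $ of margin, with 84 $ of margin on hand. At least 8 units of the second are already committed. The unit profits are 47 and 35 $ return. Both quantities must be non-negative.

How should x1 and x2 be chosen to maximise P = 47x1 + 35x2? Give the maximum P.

Vertices and P = 47x1 + 35x2:
  (0, 128/9) → P = 4480/9
  (0, 8) → P = 280
  (7, 8) → P = 609

x1 = 7, x2 = 8, maximum P = 609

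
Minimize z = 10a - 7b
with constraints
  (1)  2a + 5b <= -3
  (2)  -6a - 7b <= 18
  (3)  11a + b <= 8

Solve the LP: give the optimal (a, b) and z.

a = -69/16, b = 9/8, minimum z = -51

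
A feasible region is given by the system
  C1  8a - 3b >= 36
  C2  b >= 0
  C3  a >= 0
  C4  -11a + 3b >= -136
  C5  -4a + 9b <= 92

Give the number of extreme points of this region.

4

Intersecting each pair of boundary lines and keeping only the points that satisfy every inequality leaves:
  (9/2, 0)
  (10, 44/3)
  (136/11, 0)
  (500/29, 1556/87)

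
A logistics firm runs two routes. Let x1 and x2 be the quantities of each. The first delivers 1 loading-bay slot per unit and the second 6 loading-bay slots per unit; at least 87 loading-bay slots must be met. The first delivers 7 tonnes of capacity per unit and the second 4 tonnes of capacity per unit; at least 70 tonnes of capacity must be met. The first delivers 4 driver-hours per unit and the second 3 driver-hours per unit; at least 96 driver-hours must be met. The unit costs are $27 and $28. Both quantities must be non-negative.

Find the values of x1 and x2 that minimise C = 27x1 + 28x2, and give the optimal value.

x1 = 15, x2 = 12, minimum C = 741

Extreme points and C = 27x1 + 28x2:
  (0, 32) → C = 896
  (87, 0) → C = 2349
  (15, 12) → C = 741
The feasible region is unbounded (it extends along (0, 1), (1, 0)), but C strictly increases along every unbounded feasible direction, so there is no improving ray and the minimum is attained at a vertex.

The binding constraints are x1 + 6x2 = 87 and 4x1 + 3x2 = 96.
Solving simultaneously gives x1 = 15, x2 = 12.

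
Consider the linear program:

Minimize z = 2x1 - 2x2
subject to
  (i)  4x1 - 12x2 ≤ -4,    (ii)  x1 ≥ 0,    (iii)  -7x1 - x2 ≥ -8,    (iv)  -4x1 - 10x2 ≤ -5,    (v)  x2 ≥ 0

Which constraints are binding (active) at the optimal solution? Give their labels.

Corner points and z = 2x1 - 2x2:
  (23/22, 15/22) → z = 8/11
  (5/22, 9/22) → z = -4/11
  (0, 8) → z = -16
  (0, 1/2) → z = -1

The minimum is at (0, 8). Substituting into each constraint, equality holds for (ii) and (iii); the remaining constraints have slack.

(ii) and (iii)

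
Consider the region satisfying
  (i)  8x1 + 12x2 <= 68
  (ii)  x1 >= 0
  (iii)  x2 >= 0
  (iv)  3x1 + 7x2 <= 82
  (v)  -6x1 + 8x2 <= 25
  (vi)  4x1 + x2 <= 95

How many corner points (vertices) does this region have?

4

Of the 15 pairwise boundary intersections, those satisfying every inequality are:
  (17/2, 0)
  (61/34, 76/17)
  (0, 0)
  (0, 25/8)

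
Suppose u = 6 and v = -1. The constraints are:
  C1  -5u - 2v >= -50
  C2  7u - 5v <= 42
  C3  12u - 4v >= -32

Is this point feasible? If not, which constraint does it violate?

not feasible — violates C2

Constraint C2: 7u - 5v = 47, which is not ≤ 42. All other constraints are satisfied.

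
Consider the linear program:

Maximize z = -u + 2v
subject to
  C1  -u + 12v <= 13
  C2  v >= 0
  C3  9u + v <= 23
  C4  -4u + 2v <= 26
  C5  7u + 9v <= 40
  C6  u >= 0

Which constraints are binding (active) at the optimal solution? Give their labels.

Feasible corners and z = -u + 2v:
  (263/109, 140/109) → z = 17/109
  (0, 13/12) → z = 13/6
  (23/9, 0) → z = -23/9
  (0, 0) → z = 0

The maximum is at (0, 13/12). Substituting into each constraint, equality holds for C1 and C6; the remaining constraints have slack.

C1 and C6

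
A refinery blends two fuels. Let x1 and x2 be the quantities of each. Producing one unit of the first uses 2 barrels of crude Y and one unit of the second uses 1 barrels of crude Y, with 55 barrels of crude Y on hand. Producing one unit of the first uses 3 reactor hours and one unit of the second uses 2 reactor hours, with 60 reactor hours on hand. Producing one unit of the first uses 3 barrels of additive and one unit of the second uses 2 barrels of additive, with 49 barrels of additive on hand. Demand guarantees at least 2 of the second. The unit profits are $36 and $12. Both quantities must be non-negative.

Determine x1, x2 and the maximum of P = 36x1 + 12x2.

x1 = 15, x2 = 2, maximum P = 564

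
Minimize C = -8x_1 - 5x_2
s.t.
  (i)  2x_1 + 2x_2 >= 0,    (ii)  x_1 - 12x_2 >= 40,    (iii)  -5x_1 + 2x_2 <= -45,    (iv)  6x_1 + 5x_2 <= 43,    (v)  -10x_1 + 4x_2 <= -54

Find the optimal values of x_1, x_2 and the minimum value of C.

x_1 = 43, x_2 = -43, minimum C = -129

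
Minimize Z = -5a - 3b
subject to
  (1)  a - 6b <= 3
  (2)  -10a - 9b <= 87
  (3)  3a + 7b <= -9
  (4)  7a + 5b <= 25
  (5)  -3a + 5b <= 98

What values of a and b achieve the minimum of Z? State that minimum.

Feasible corners and Z = -5a - 3b:
  (-165/23, -39/23) → Z = 942/23
  (-33/25, -18/25) → Z = 219/25
  (-528/43, 171/43) → Z = 2127/43

The binding constraints are a - 6b = 3 and 3a + 7b = -9.
Solving simultaneously gives a = -33/25, b = -18/25.

a = -33/25, b = -18/25, minimum Z = 219/25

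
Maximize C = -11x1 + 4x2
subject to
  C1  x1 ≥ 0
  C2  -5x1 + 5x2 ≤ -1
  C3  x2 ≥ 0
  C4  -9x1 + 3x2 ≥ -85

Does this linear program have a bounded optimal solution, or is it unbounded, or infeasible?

bounded optimum

Vertices and C = -11x1 + 4x2:
  (1/5, 0) → C = -11/5
  (211/15, 208/15) → C = -1489/15
  (85/9, 0) → C = -935/9
The feasible region has finitely many vertices and no improving ray; the maximum is -11/5 at (1/5, 0).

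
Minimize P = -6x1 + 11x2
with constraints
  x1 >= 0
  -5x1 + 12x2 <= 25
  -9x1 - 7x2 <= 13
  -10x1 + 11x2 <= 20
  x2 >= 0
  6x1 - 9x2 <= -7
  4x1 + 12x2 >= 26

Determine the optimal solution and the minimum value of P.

Extreme points and P = -6x1 + 11x2:
  (7/13, 30/13) → P = 288/13
  (47/9, 115/27) → P = 419/27
  (23/82, 85/41) → P = 866/41
  (25/18, 46/27) → P = 281/27

At the optimal vertex, 6x1 - 9x2 = -7 and 4x1 + 12x2 = 26.
Solving simultaneously gives x1 = 25/18, x2 = 46/27.

x1 = 25/18, x2 = 46/27, minimum P = 281/27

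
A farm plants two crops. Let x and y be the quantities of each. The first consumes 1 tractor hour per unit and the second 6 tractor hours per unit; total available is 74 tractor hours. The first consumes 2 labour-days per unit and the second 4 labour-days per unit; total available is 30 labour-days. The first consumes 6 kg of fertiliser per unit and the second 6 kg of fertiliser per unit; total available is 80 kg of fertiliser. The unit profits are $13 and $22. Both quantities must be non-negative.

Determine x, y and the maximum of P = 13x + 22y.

Feasible corners and P = 13x + 22y:
  (0, 0) → P = 0
  (0, 15/2) → P = 165
  (40/3, 0) → P = 520/3
  (35/3, 5/3) → P = 565/3

x = 35/3, y = 5/3, maximum P = 565/3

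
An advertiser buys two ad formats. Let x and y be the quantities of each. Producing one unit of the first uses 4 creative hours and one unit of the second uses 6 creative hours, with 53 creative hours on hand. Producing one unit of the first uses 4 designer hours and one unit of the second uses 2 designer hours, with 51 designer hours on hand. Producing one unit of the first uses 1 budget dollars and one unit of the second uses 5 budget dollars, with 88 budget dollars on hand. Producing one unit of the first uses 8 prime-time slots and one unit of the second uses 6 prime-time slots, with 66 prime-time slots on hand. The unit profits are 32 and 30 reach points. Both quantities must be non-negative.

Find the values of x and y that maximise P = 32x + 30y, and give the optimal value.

The optimum lies where 4x + 6y = 53 and 8x + 6y = 66.
Solving simultaneously gives x = 13/4, y = 20/3.

x = 13/4, y = 20/3, maximum P = 304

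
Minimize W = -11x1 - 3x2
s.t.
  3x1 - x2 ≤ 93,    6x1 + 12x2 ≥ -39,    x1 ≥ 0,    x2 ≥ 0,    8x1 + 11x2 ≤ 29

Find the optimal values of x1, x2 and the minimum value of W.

x1 = 29/8, x2 = 0, minimum W = -319/8

Corner points and W = -11x1 - 3x2:
  (0, 0) → W = 0
  (0, 29/11) → W = -87/11
  (29/8, 0) → W = -319/8

The optimum lies where x2 = 0 and 8x1 + 11x2 = 29.
Solving simultaneously gives x1 = 29/8, x2 = 0.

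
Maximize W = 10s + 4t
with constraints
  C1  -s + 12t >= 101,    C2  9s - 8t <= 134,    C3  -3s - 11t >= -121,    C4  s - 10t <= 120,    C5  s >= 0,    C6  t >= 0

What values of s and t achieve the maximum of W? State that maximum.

At the optimal vertex, -s + 12t = 101 and -3s - 11t = -121.
Solving simultaneously gives s = 341/47, t = 424/47.

s = 341/47, t = 424/47, maximum W = 5106/47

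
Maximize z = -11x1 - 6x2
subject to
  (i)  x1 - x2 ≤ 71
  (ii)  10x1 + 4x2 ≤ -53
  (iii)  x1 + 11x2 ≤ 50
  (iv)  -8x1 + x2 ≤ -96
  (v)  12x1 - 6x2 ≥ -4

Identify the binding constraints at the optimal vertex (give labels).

Corner points and z = -11x1 - 6x2:
  (33/2, -109/2) → z = 291/2
  (25/7, -472/7) → z = 2557/7
  (331/42, -692/21) → z = 4663/42

The maximum is at (25/7, -472/7). Substituting into each constraint, equality holds for (i) and (iv); the remaining constraints have slack.

(i) and (iv)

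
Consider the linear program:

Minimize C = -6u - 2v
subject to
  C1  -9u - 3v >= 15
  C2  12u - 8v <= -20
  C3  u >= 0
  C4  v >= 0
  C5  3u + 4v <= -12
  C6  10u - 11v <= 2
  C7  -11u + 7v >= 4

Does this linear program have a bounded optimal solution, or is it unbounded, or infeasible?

infeasible

The boundaries v = 0 and 3u + 4v = -12 meet at (-4, 0), but that point violates u ≥ 0. Every candidate vertex is excluded by some other constraint, so the feasible region is empty.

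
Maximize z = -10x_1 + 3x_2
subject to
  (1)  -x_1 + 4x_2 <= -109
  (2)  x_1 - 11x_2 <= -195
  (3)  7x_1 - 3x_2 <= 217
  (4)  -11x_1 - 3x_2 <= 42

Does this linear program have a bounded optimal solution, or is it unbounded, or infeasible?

The boundaries -x_1 + 4x_2 = -109 and x_1 - 11x_2 = -195 meet at (1979/7, 304/7), but that point violates 7x_1 - 3x_2 ≤ 217. Every candidate vertex is excluded by some other constraint, so the feasible region is empty.

infeasible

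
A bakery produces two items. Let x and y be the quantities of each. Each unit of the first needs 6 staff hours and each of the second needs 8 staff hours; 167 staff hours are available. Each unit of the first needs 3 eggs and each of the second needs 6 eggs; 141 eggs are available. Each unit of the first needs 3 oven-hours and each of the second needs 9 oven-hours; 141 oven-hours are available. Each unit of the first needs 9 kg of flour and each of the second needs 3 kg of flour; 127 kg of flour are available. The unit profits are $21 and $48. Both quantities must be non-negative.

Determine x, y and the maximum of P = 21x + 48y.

x = 10, y = 37/3, maximum P = 802

Vertices and P = 21x + 48y:
  (0, 0) → P = 0
  (0, 47/3) → P = 752
  (127/9, 0) → P = 889/3
  (10, 37/3) → P = 802

At the optimal vertex, 3x + 9y = 141 and 9x + 3y = 127.
Solving simultaneously gives x = 10, y = 37/3.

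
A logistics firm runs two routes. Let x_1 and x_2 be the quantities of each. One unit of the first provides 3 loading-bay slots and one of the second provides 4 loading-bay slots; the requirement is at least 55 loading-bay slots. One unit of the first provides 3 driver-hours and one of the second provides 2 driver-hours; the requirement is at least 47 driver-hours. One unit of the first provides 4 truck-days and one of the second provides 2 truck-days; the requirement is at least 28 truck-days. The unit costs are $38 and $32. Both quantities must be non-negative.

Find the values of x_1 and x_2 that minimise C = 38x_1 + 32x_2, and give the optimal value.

Corner points and C = 38x_1 + 32x_2:
  (0, 47/2) → C = 752
  (55/3, 0) → C = 2090/3
  (13, 4) → C = 622
The feasible region is unbounded (it extends along (0, 1), (1, 0)), but C strictly increases along every unbounded feasible direction, so there is no improving ray and the minimum is attained at a vertex.

The optimum lies where 3x_1 + 4x_2 = 55 and 3x_1 + 2x_2 = 47.
Solving simultaneously gives x_1 = 13, x_2 = 4.

x_1 = 13, x_2 = 4, minimum C = 622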